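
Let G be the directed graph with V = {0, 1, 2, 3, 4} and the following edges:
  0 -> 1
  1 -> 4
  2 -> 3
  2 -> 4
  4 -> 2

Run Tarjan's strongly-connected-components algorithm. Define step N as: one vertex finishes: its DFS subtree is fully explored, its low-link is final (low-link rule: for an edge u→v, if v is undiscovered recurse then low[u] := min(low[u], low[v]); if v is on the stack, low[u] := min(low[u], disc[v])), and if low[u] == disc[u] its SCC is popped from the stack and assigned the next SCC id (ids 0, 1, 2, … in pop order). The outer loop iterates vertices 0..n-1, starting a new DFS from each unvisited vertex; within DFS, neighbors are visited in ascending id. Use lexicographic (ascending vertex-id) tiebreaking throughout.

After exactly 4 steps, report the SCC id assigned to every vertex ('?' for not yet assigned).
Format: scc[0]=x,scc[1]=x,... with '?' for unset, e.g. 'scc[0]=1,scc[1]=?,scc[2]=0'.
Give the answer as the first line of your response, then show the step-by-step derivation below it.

scc[0]=?,scc[1]=2,scc[2]=1,scc[3]=0,scc[4]=1

step 1: low=(low[0]=0,low[1]=1,low[2]=3,low[3]=4,low[4]=2); scc=(scc[0]=?,scc[1]=?,scc[2]=?,scc[3]=0,scc[4]=?)
step 2: low=(low[0]=0,low[1]=1,low[2]=2,low[3]=4,low[4]=2); scc=(scc[0]=?,scc[1]=?,scc[2]=?,scc[3]=0,scc[4]=?)
step 3: low=(low[0]=0,low[1]=1,low[2]=2,low[3]=4,low[4]=2); scc=(scc[0]=?,scc[1]=?,scc[2]=1,scc[3]=0,scc[4]=1)
step 4: low=(low[0]=0,low[1]=1,low[2]=2,low[3]=4,low[4]=2); scc=(scc[0]=?,scc[1]=2,scc[2]=1,scc[3]=0,scc[4]=1)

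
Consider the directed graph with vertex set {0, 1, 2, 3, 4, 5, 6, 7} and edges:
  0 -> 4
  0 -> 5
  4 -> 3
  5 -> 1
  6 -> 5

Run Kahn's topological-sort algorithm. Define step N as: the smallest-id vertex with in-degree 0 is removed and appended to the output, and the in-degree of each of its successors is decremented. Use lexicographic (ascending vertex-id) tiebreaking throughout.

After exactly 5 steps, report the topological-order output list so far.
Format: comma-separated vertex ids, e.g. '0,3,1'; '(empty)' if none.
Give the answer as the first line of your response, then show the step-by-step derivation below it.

0,2,4,3,6

step 1: output 0; order=[0]; indeg=(0,1,0,1,0,1,0,0)
step 2: output 2; order=[0,2]; indeg=(0,1,0,1,0,1,0,0)
step 3: output 4; order=[0,2,4]; indeg=(0,1,0,0,0,1,0,0)
step 4: output 3; order=[0,2,4,3]; indeg=(0,1,0,0,0,1,0,0)
step 5: output 6; order=[0,2,4,3,6]; indeg=(0,1,0,0,0,0,0,0)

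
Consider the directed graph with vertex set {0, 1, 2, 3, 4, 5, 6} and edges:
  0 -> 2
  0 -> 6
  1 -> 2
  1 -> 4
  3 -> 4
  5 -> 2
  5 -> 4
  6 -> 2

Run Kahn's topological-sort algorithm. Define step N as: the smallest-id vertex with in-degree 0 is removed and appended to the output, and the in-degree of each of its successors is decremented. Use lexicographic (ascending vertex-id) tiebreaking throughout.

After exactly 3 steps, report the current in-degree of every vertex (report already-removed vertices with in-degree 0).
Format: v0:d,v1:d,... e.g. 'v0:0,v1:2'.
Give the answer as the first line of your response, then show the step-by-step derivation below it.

v0:0,v1:0,v2:2,v3:0,v4:1,v5:0,v6:0

step 1: output 0; order=[0]; indeg=(0,0,3,0,3,0,0)
step 2: output 1; order=[0,1]; indeg=(0,0,2,0,2,0,0)
step 3: output 3; order=[0,1,3]; indeg=(0,0,2,0,1,0,0)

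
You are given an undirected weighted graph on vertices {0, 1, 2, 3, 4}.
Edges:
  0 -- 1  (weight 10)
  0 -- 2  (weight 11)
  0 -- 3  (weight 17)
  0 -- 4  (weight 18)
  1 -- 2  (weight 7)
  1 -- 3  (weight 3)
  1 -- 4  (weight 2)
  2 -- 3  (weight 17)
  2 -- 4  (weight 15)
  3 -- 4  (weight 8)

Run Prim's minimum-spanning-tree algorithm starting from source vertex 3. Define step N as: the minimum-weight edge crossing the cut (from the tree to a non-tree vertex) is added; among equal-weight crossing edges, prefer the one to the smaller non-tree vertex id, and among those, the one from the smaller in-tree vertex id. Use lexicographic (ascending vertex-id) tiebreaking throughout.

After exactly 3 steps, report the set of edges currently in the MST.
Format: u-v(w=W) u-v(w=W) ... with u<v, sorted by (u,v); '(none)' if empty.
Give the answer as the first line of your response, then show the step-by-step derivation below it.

1-2(w=7) 1-3(w=3) 1-4(w=2)

step 1: add edge 1-3 (w=3); MST = {1-3(w=3)}
step 2: add edge 1-4 (w=2); MST = {1-3(w=3) 1-4(w=2)}
step 3: add edge 1-2 (w=7); MST = {1-2(w=7) 1-3(w=3) 1-4(w=2)}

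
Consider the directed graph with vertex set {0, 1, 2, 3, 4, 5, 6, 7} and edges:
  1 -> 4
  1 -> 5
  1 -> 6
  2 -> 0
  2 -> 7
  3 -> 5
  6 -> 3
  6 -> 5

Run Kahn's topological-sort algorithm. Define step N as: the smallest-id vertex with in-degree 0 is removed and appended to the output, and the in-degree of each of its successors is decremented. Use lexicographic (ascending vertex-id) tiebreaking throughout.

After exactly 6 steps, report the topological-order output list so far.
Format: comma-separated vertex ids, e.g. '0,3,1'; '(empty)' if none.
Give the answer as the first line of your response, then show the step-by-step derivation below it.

1,2,0,4,6,3

step 1: output 1; order=[1]; indeg=(1,0,0,1,0,2,0,1)
step 2: output 2; order=[1,2]; indeg=(0,0,0,1,0,2,0,0)
step 3: output 0; order=[1,2,0]; indeg=(0,0,0,1,0,2,0,0)
step 4: output 4; order=[1,2,0,4]; indeg=(0,0,0,1,0,2,0,0)
step 5: output 6; order=[1,2,0,4,6]; indeg=(0,0,0,0,0,1,0,0)
step 6: output 3; order=[1,2,0,4,6,3]; indeg=(0,0,0,0,0,0,0,0)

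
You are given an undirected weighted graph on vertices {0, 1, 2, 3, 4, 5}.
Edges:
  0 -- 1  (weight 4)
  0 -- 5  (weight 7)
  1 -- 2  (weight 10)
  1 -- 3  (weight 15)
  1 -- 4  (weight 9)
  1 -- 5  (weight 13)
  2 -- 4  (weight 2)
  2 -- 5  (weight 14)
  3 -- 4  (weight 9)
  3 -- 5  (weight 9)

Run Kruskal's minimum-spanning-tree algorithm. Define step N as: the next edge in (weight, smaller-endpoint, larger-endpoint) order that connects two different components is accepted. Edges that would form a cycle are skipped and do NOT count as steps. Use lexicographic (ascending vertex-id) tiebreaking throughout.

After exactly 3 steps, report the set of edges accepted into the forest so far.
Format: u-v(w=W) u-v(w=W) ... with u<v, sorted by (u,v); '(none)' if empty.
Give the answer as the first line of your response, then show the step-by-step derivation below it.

0-1(w=4) 0-5(w=7) 2-4(w=2)

step 1: add edge 2-4 (w=2); MST = {2-4(w=2)}
step 2: add edge 0-1 (w=4); MST = {0-1(w=4) 2-4(w=2)}
step 3: add edge 0-5 (w=7); MST = {0-1(w=4) 0-5(w=7) 2-4(w=2)}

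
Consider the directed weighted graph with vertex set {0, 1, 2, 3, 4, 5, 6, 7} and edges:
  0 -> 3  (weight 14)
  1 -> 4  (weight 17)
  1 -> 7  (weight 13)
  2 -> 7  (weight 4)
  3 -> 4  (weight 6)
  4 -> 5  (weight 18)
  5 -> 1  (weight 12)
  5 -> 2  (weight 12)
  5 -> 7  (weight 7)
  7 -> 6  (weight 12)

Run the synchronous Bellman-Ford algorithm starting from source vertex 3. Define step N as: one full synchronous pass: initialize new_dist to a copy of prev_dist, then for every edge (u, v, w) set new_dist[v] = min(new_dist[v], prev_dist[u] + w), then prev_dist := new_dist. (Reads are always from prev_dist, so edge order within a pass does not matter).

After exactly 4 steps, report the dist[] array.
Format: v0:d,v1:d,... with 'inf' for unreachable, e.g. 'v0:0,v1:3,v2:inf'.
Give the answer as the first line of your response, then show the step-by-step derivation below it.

v0:inf,v1:36,v2:36,v3:0,v4:6,v5:24,v6:43,v7:31

step 1: dist = v0:inf,v1:inf,v2:inf,v3:0,v4:6,v5:inf,v6:inf,v7:inf
step 2: dist = v0:inf,v1:inf,v2:inf,v3:0,v4:6,v5:24,v6:inf,v7:inf
step 3: dist = v0:inf,v1:36,v2:36,v3:0,v4:6,v5:24,v6:inf,v7:31
step 4: dist = v0:inf,v1:36,v2:36,v3:0,v4:6,v5:24,v6:43,v7:31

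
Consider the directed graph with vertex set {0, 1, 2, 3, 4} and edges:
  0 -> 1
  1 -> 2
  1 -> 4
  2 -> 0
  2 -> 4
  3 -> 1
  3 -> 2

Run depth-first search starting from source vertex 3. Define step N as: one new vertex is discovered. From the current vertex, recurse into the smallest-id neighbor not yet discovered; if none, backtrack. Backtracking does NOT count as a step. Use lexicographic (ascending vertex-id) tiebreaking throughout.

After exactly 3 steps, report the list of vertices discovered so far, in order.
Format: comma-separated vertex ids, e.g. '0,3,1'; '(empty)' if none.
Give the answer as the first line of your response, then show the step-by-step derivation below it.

3,1,2

step 1: discover 3; path=3; order=3
step 2: discover 1; path=3>1; order=3,1
step 3: discover 2; path=3>1>2; order=3,1,2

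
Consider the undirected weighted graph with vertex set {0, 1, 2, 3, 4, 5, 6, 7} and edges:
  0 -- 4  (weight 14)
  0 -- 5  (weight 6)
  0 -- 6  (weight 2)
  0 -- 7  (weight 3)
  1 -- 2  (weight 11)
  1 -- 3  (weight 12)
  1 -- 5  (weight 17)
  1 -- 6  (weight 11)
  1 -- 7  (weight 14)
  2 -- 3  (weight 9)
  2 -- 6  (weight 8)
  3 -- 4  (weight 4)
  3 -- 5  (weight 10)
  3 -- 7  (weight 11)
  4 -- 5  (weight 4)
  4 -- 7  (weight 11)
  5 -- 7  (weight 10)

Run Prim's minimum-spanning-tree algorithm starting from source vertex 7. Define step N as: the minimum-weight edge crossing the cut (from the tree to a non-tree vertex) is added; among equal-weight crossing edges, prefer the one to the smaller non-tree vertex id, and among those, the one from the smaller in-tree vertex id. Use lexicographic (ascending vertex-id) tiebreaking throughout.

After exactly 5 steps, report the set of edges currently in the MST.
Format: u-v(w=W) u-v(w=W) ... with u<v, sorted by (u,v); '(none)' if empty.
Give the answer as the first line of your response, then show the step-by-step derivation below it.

0-5(w=6) 0-6(w=2) 0-7(w=3) 3-4(w=4) 4-5(w=4)

step 1: add edge 0-7 (w=3); MST = {0-7(w=3)}
step 2: add edge 0-6 (w=2); MST = {0-6(w=2) 0-7(w=3)}
step 3: add edge 0-5 (w=6); MST = {0-5(w=6) 0-6(w=2) 0-7(w=3)}
step 4: add edge 4-5 (w=4); MST = {0-5(w=6) 0-6(w=2) 0-7(w=3) 4-5(w=4)}
step 5: add edge 3-4 (w=4); MST = {0-5(w=6) 0-6(w=2) 0-7(w=3) 3-4(w=4) 4-5(w=4)}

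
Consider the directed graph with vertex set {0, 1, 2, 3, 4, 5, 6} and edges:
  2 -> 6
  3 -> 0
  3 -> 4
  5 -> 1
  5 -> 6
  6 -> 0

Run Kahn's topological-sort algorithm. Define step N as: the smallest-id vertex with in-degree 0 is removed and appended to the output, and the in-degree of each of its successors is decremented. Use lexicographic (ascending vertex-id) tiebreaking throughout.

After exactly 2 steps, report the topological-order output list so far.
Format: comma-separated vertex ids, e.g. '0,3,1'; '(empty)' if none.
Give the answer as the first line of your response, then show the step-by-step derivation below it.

2,3

step 1: output 2; order=[2]; indeg=(2,1,0,0,1,0,1)
step 2: output 3; order=[2,3]; indeg=(1,1,0,0,0,0,1)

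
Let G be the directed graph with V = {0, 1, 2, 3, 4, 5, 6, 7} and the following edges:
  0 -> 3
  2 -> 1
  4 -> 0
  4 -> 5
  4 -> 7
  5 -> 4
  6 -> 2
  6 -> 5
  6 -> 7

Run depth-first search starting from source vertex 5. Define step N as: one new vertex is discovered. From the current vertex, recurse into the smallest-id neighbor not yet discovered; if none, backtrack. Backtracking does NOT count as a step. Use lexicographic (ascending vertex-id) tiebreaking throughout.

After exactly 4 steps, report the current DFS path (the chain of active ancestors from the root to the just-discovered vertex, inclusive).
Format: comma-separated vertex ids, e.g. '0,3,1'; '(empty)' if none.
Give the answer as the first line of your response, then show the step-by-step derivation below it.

5,4,0,3

step 1: discover 5; path=5; order=5
step 2: discover 4; path=5>4; order=5,4
step 3: discover 0; path=5>4>0; order=5,4,0
step 4: discover 3; path=5>4>0>3; order=5,4,0,3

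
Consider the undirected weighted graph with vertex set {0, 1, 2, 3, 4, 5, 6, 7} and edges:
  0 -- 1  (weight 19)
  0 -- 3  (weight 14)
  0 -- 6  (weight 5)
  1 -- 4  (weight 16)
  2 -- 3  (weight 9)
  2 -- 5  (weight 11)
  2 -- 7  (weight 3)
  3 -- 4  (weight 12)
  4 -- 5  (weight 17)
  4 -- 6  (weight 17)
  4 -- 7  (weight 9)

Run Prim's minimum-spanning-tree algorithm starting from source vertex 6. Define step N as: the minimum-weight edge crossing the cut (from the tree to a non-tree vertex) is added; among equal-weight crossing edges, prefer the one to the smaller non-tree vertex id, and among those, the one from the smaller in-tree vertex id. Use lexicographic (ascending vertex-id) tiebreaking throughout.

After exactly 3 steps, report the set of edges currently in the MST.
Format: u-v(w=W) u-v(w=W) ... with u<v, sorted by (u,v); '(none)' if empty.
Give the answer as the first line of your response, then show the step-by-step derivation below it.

0-3(w=14) 0-6(w=5) 2-3(w=9)

step 1: add edge 0-6 (w=5); MST = {0-6(w=5)}
step 2: add edge 0-3 (w=14); MST = {0-3(w=14) 0-6(w=5)}
step 3: add edge 2-3 (w=9); MST = {0-3(w=14) 0-6(w=5) 2-3(w=9)}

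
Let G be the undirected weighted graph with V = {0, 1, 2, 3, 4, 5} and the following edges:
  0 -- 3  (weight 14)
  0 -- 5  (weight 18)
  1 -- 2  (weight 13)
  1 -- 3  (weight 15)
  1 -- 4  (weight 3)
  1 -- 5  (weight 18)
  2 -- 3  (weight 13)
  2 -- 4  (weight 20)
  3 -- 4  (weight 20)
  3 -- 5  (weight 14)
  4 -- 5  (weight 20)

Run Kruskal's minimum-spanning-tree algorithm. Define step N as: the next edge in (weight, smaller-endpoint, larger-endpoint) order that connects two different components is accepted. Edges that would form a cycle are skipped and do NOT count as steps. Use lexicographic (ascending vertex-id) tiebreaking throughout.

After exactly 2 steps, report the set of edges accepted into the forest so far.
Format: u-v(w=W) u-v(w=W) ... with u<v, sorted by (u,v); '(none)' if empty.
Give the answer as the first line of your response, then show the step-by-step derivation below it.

1-2(w=13) 1-4(w=3)

step 1: add edge 1-4 (w=3); MST = {1-4(w=3)}
step 2: add edge 1-2 (w=13); MST = {1-2(w=13) 1-4(w=3)}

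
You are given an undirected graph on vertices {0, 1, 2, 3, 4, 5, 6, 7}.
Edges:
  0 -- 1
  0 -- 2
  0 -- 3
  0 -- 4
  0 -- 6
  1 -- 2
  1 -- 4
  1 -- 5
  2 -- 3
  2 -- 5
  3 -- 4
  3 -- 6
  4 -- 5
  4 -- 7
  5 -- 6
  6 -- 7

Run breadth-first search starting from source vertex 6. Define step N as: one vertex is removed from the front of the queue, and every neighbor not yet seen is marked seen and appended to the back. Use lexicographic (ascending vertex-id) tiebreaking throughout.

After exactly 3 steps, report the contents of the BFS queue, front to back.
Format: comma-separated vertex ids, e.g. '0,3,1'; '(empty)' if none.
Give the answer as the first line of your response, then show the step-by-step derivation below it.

5,7,1,2,4

step 1: dequeue 6; queue=[0,3,5,7]; order=6
step 2: dequeue 0; queue=[3,5,7,1,2,4]; order=6,0
step 3: dequeue 3; queue=[5,7,1,2,4]; order=6,0,3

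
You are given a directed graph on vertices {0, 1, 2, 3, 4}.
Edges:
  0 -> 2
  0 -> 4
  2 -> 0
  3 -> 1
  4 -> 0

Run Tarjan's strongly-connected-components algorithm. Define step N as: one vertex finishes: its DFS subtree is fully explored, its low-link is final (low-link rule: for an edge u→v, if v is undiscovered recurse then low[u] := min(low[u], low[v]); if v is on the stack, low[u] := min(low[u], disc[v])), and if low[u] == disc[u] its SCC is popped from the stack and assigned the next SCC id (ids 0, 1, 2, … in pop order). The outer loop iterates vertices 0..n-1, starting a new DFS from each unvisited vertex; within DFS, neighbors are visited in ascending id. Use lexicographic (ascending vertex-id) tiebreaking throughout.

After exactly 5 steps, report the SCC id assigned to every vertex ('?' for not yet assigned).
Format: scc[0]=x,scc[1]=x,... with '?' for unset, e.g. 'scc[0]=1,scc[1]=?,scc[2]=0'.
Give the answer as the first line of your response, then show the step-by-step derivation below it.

scc[0]=0,scc[1]=1,scc[2]=0,scc[3]=2,scc[4]=0

step 1: low=(low[0]=0,low[1]=?,low[2]=0,low[3]=?,low[4]=?); scc=(scc[0]=?,scc[1]=?,scc[2]=?,scc[3]=?,scc[4]=?)
step 2: low=(low[0]=0,low[1]=?,low[2]=0,low[3]=?,low[4]=0); scc=(scc[0]=?,scc[1]=?,scc[2]=?,scc[3]=?,scc[4]=?)
step 3: low=(low[0]=0,low[1]=?,low[2]=0,low[3]=?,low[4]=0); scc=(scc[0]=0,scc[1]=?,scc[2]=0,scc[3]=?,scc[4]=0)
step 4: low=(low[0]=0,low[1]=3,low[2]=0,low[3]=?,low[4]=0); scc=(scc[0]=0,scc[1]=1,scc[2]=0,scc[3]=?,scc[4]=0)
step 5: low=(low[0]=0,low[1]=3,low[2]=0,low[3]=4,low[4]=0); scc=(scc[0]=0,scc[1]=1,scc[2]=0,scc[3]=2,scc[4]=0)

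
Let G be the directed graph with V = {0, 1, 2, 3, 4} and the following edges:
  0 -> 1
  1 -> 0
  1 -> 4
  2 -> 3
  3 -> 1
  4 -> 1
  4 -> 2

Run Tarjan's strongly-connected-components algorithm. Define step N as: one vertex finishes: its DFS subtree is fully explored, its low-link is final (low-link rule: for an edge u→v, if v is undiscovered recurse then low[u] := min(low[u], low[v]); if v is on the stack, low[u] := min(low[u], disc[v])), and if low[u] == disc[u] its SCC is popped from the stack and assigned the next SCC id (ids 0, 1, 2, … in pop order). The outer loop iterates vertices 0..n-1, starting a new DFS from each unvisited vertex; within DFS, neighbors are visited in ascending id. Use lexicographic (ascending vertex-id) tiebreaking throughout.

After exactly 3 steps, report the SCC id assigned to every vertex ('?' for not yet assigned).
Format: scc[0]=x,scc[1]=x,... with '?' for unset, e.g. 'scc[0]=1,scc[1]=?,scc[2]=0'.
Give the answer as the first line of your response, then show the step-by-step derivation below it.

scc[0]=?,scc[1]=?,scc[2]=?,scc[3]=?,scc[4]=?

step 1: low=(low[0]=0,low[1]=0,low[2]=3,low[3]=1,low[4]=1); scc=(scc[0]=?,scc[1]=?,scc[2]=?,scc[3]=?,scc[4]=?)
step 2: low=(low[0]=0,low[1]=0,low[2]=1,low[3]=1,low[4]=1); scc=(scc[0]=?,scc[1]=?,scc[2]=?,scc[3]=?,scc[4]=?)
step 3: low=(low[0]=0,low[1]=0,low[2]=1,low[3]=1,low[4]=1); scc=(scc[0]=?,scc[1]=?,scc[2]=?,scc[3]=?,scc[4]=?)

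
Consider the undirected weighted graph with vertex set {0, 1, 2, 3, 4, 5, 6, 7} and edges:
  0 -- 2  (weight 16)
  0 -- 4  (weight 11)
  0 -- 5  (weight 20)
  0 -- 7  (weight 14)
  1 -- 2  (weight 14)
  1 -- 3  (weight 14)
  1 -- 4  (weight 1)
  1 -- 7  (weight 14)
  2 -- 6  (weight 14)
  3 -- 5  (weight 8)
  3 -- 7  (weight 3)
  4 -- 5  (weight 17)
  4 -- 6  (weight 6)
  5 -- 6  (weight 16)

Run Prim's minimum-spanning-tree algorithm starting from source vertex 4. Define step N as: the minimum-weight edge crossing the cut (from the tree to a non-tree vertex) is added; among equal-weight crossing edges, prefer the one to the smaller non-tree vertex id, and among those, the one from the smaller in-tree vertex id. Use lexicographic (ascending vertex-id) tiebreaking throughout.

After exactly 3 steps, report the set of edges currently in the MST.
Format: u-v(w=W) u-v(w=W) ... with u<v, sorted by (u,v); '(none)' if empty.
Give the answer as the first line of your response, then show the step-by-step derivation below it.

0-4(w=11) 1-4(w=1) 4-6(w=6)

step 1: add edge 1-4 (w=1); MST = {1-4(w=1)}
step 2: add edge 4-6 (w=6); MST = {1-4(w=1) 4-6(w=6)}
step 3: add edge 0-4 (w=11); MST = {0-4(w=11) 1-4(w=1) 4-6(w=6)}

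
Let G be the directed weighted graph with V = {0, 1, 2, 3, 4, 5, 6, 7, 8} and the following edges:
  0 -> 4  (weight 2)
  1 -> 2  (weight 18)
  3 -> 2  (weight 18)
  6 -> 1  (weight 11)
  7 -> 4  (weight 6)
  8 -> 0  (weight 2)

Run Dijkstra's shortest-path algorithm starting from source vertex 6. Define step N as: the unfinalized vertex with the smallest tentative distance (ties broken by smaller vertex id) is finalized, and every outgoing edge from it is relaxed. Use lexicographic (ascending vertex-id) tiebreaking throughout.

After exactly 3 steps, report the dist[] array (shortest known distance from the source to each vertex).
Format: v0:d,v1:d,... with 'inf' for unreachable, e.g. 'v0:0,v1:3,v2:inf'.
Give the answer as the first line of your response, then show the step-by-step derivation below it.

v0:inf,v1:11,v2:29,v3:inf,v4:inf,v5:inf,v6:0,v7:inf,v8:inf

step 1: dist = v0:inf,v1:11,v2:inf,v3:inf,v4:inf,v5:inf,v6:0,v7:inf,v8:inf
step 2: dist = v0:inf,v1:11,v2:29,v3:inf,v4:inf,v5:inf,v6:0,v7:inf,v8:inf
step 3: dist = v0:inf,v1:11,v2:29,v3:inf,v4:inf,v5:inf,v6:0,v7:inf,v8:inf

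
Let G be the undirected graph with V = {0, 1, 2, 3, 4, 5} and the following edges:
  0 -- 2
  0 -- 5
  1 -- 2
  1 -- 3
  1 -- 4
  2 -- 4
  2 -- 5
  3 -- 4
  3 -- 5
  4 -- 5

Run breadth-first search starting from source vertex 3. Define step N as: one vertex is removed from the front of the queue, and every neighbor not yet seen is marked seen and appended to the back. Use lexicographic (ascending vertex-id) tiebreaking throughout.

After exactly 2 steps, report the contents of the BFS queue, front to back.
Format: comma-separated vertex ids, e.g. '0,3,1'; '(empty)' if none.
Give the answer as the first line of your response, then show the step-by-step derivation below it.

4,5,2

step 1: dequeue 3; queue=[1,4,5]; order=3
step 2: dequeue 1; queue=[4,5,2]; order=3,1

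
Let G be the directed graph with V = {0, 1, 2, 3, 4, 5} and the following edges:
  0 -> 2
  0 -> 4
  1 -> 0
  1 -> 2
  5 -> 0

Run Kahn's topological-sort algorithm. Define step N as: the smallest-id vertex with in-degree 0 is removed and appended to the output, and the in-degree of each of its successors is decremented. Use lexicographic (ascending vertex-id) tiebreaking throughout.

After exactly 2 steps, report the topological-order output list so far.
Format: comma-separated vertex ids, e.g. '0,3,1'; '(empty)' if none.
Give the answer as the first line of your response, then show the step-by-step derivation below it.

1,3

step 1: output 1; order=[1]; indeg=(1,0,1,0,1,0)
step 2: output 3; order=[1,3]; indeg=(1,0,1,0,1,0)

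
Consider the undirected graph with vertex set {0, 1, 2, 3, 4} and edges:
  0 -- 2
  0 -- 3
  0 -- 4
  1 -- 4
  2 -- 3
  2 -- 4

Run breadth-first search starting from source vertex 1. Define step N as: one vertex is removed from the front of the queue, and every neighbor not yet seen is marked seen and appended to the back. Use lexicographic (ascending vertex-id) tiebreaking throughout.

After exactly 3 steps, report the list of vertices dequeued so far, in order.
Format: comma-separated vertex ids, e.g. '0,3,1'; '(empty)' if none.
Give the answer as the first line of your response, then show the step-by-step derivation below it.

1,4,0

step 1: dequeue 1; queue=[4]; order=1
step 2: dequeue 4; queue=[0,2]; order=1,4
step 3: dequeue 0; queue=[2,3]; order=1,4,0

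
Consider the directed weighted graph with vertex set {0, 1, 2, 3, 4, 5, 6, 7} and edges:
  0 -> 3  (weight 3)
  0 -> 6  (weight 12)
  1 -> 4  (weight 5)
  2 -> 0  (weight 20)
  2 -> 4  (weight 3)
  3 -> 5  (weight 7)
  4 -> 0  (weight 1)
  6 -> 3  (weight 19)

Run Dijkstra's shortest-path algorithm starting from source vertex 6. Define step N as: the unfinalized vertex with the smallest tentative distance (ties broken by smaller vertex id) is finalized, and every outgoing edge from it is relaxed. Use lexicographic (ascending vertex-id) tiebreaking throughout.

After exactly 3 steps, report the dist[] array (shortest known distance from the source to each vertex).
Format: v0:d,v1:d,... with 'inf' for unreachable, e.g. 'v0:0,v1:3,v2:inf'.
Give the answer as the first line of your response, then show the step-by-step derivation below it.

v0:inf,v1:inf,v2:inf,v3:19,v4:inf,v5:26,v6:0,v7:inf

step 1: dist = v0:inf,v1:inf,v2:inf,v3:19,v4:inf,v5:inf,v6:0,v7:inf
step 2: dist = v0:inf,v1:inf,v2:inf,v3:19,v4:inf,v5:26,v6:0,v7:inf
step 3: dist = v0:inf,v1:inf,v2:inf,v3:19,v4:inf,v5:26,v6:0,v7:inf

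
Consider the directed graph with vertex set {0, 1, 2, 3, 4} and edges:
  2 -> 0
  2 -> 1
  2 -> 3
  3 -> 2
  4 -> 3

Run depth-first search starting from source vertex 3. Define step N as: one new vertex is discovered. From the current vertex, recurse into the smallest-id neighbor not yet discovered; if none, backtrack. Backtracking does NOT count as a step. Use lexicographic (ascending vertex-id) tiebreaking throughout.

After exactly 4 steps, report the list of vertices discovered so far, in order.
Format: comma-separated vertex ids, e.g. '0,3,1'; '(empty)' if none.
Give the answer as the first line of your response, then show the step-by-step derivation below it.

3,2,0,1

step 1: discover 3; path=3; order=3
step 2: discover 2; path=3>2; order=3,2
step 3: discover 0; path=3>2>0; order=3,2,0
step 4: discover 1; path=3>2>1; order=3,2,0,1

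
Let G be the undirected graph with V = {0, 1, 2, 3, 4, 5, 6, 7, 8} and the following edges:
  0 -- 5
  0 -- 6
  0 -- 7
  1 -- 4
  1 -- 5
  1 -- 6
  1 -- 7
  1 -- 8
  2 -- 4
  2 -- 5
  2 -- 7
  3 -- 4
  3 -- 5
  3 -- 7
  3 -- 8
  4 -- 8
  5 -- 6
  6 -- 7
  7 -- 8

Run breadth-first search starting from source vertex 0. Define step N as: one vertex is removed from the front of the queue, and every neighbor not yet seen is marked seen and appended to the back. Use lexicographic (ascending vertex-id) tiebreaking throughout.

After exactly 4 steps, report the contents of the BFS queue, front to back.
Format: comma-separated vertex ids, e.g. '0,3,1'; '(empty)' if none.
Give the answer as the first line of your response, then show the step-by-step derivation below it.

1,2,3,8

step 1: dequeue 0; queue=[5,6,7]; order=0
step 2: dequeue 5; queue=[6,7,1,2,3]; order=0,5
step 3: dequeue 6; queue=[7,1,2,3]; order=0,5,6
step 4: dequeue 7; queue=[1,2,3,8]; order=0,5,6,7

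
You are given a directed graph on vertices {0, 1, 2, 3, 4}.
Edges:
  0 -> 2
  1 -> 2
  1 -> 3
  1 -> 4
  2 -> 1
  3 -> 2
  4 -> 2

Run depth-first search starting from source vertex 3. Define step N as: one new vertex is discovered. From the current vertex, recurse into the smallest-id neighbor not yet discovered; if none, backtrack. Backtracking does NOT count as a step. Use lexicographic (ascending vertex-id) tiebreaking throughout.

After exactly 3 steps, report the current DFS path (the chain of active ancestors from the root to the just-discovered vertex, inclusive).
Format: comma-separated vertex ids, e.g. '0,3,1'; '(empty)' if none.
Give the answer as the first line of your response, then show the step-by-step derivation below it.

3,2,1

step 1: discover 3; path=3; order=3
step 2: discover 2; path=3>2; order=3,2
step 3: discover 1; path=3>2>1; order=3,2,1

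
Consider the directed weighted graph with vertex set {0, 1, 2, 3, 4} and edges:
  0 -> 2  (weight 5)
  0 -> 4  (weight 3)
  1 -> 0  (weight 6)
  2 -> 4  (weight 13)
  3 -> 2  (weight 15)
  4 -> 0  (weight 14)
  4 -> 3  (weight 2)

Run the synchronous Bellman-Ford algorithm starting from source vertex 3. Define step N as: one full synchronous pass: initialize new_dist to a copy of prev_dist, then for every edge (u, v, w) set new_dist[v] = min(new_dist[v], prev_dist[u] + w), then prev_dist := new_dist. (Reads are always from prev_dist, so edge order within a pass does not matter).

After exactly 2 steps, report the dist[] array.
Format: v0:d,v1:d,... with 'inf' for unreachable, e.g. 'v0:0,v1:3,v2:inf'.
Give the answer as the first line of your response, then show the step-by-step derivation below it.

v0:inf,v1:inf,v2:15,v3:0,v4:28

step 1: dist = v0:inf,v1:inf,v2:15,v3:0,v4:inf
step 2: dist = v0:inf,v1:inf,v2:15,v3:0,v4:28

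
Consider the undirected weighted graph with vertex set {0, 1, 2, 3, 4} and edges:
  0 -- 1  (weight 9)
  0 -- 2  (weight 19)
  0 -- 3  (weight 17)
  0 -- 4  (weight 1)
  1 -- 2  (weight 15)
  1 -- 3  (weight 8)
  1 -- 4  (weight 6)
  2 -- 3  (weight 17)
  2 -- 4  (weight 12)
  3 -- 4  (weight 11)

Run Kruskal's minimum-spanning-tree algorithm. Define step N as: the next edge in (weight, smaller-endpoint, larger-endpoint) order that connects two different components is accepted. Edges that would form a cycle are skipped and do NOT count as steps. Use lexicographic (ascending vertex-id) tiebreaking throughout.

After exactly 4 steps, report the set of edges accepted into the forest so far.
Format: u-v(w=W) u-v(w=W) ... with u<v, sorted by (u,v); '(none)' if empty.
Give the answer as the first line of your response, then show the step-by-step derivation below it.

0-4(w=1) 1-3(w=8) 1-4(w=6) 2-4(w=12)

step 1: add edge 0-4 (w=1); MST = {0-4(w=1)}
step 2: add edge 1-4 (w=6); MST = {0-4(w=1) 1-4(w=6)}
step 3: add edge 1-3 (w=8); MST = {0-4(w=1) 1-3(w=8) 1-4(w=6)}
step 4: add edge 2-4 (w=12); MST = {0-4(w=1) 1-3(w=8) 1-4(w=6) 2-4(w=12)}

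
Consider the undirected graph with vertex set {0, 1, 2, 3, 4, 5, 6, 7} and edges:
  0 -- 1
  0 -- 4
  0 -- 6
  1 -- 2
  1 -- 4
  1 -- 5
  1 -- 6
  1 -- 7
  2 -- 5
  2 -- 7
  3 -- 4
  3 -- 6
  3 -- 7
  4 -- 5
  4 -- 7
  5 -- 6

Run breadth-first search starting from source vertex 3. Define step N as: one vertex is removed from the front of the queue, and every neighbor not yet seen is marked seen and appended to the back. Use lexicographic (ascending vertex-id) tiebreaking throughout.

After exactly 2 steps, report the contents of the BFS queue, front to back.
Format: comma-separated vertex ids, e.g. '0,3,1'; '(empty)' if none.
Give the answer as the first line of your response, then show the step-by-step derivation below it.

6,7,0,1,5

step 1: dequeue 3; queue=[4,6,7]; order=3
step 2: dequeue 4; queue=[6,7,0,1,5]; order=3,4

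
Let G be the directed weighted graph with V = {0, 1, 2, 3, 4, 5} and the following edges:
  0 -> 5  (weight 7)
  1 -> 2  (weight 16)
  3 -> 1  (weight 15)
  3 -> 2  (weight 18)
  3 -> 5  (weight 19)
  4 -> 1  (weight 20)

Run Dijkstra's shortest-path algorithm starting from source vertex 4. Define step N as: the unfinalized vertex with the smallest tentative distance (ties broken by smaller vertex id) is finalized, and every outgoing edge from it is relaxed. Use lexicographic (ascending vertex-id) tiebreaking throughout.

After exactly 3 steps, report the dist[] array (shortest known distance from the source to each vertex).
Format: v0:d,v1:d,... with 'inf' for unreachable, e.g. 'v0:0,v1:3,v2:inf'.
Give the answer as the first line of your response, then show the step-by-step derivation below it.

v0:inf,v1:20,v2:36,v3:inf,v4:0,v5:inf

step 1: dist = v0:inf,v1:20,v2:inf,v3:inf,v4:0,v5:inf
step 2: dist = v0:inf,v1:20,v2:36,v3:inf,v4:0,v5:inf
step 3: dist = v0:inf,v1:20,v2:36,v3:inf,v4:0,v5:inf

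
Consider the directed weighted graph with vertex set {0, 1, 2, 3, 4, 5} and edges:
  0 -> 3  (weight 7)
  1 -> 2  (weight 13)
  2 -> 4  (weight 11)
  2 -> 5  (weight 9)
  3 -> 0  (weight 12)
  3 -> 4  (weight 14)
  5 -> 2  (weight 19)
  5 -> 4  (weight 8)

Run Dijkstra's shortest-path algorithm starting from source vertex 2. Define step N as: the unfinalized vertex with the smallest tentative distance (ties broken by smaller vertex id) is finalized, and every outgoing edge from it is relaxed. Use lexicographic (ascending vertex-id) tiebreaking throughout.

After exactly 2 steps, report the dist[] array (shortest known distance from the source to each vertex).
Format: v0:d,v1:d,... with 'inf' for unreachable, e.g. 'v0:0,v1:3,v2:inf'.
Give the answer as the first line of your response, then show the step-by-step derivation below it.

v0:inf,v1:inf,v2:0,v3:inf,v4:11,v5:9

step 1: dist = v0:inf,v1:inf,v2:0,v3:inf,v4:11,v5:9
step 2: dist = v0:inf,v1:inf,v2:0,v3:inf,v4:11,v5:9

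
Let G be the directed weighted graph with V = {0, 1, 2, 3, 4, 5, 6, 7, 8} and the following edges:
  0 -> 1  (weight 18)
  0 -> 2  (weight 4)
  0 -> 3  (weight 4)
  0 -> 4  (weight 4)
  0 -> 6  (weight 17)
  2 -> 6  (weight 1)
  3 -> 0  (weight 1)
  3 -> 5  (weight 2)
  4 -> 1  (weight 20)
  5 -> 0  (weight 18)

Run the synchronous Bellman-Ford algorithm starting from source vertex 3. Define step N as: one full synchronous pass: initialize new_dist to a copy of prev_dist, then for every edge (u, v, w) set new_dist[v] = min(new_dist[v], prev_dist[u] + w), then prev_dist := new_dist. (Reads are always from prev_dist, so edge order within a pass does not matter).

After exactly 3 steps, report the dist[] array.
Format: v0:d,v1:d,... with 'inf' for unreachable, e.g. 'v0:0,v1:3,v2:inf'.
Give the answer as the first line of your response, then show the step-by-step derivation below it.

v0:1,v1:19,v2:5,v3:0,v4:5,v5:2,v6:6,v7:inf,v8:inf

step 1: dist = v0:1,v1:inf,v2:inf,v3:0,v4:inf,v5:2,v6:inf,v7:inf,v8:inf
step 2: dist = v0:1,v1:19,v2:5,v3:0,v4:5,v5:2,v6:18,v7:inf,v8:inf
step 3: dist = v0:1,v1:19,v2:5,v3:0,v4:5,v5:2,v6:6,v7:inf,v8:inf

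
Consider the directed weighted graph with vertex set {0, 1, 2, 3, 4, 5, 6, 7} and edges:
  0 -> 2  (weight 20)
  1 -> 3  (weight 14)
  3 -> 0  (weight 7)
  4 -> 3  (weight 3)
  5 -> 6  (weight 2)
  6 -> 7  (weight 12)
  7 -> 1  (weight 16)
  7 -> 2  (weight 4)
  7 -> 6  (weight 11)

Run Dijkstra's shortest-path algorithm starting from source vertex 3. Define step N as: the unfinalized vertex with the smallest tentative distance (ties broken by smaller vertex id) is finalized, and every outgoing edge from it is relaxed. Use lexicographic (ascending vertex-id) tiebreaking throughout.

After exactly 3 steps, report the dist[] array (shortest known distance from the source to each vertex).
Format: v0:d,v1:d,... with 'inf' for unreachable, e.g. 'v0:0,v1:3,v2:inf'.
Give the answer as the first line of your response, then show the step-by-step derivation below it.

v0:7,v1:inf,v2:27,v3:0,v4:inf,v5:inf,v6:inf,v7:inf

step 1: dist = v0:7,v1:inf,v2:inf,v3:0,v4:inf,v5:inf,v6:inf,v7:inf
step 2: dist = v0:7,v1:inf,v2:27,v3:0,v4:inf,v5:inf,v6:inf,v7:inf
step 3: dist = v0:7,v1:inf,v2:27,v3:0,v4:inf,v5:inf,v6:inf,v7:inf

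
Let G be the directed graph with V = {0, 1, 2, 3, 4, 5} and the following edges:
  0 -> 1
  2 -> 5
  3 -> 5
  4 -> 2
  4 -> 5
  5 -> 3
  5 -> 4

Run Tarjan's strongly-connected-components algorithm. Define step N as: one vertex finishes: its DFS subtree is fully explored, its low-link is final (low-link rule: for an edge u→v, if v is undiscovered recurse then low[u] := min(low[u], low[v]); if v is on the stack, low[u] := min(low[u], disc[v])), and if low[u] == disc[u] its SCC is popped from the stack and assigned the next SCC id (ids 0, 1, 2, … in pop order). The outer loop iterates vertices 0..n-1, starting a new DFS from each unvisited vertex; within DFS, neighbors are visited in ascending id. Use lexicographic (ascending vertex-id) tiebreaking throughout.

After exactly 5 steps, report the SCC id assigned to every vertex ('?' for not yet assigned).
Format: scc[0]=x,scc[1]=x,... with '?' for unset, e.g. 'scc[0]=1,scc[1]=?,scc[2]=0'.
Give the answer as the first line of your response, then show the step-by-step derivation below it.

scc[0]=1,scc[1]=0,scc[2]=?,scc[3]=?,scc[4]=?,scc[5]=?

step 1: low=(low[0]=0,low[1]=1,low[2]=?,low[3]=?,low[4]=?,low[5]=?); scc=(scc[0]=?,scc[1]=0,scc[2]=?,scc[3]=?,scc[4]=?,scc[5]=?)
step 2: low=(low[0]=0,low[1]=1,low[2]=?,low[3]=?,low[4]=?,low[5]=?); scc=(scc[0]=1,scc[1]=0,scc[2]=?,scc[3]=?,scc[4]=?,scc[5]=?)
step 3: low=(low[0]=0,low[1]=1,low[2]=2,low[3]=3,low[4]=?,low[5]=3); scc=(scc[0]=1,scc[1]=0,scc[2]=?,scc[3]=?,scc[4]=?,scc[5]=?)
step 4: low=(low[0]=0,low[1]=1,low[2]=2,low[3]=3,low[4]=2,low[5]=3); scc=(scc[0]=1,scc[1]=0,scc[2]=?,scc[3]=?,scc[4]=?,scc[5]=?)
step 5: low=(low[0]=0,low[1]=1,low[2]=2,low[3]=3,low[4]=2,low[5]=2); scc=(scc[0]=1,scc[1]=0,scc[2]=?,scc[3]=?,scc[4]=?,scc[5]=?)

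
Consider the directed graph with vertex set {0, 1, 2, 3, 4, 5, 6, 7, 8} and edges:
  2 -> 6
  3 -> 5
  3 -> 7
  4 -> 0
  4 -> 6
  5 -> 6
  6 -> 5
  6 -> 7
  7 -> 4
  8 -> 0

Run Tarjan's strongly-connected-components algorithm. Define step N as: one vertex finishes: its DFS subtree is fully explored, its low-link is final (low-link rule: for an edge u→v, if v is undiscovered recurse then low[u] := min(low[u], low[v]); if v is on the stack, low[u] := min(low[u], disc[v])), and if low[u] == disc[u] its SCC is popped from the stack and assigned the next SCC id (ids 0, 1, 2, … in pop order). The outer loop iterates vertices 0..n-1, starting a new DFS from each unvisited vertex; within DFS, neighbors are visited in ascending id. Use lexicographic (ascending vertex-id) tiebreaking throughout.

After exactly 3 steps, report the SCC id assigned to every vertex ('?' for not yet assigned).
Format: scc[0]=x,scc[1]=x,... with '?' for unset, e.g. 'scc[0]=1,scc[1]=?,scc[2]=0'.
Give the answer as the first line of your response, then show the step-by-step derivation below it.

scc[0]=0,scc[1]=1,scc[2]=?,scc[3]=?,scc[4]=?,scc[5]=?,scc[6]=?,scc[7]=?,scc[8]=?

step 1: low=(low[0]=0,low[1]=?,low[2]=?,low[3]=?,low[4]=?,low[5]=?,low[6]=?,low[7]=?,low[8]=?); scc=(scc[0]=0,scc[1]=?,scc[2]=?,scc[3]=?,scc[4]=?,scc[5]=?,scc[6]=?,scc[7]=?,scc[8]=?)
step 2: low=(low[0]=0,low[1]=1,low[2]=?,low[3]=?,low[4]=?,low[5]=?,low[6]=?,low[7]=?,low[8]=?); scc=(scc[0]=0,scc[1]=1,scc[2]=?,scc[3]=?,scc[4]=?,scc[5]=?,scc[6]=?,scc[7]=?,scc[8]=?)
step 3: low=(low[0]=0,low[1]=1,low[2]=2,low[3]=?,low[4]=?,low[5]=3,low[6]=3,low[7]=?,low[8]=?); scc=(scc[0]=0,scc[1]=1,scc[2]=?,scc[3]=?,scc[4]=?,scc[5]=?,scc[6]=?,scc[7]=?,scc[8]=?)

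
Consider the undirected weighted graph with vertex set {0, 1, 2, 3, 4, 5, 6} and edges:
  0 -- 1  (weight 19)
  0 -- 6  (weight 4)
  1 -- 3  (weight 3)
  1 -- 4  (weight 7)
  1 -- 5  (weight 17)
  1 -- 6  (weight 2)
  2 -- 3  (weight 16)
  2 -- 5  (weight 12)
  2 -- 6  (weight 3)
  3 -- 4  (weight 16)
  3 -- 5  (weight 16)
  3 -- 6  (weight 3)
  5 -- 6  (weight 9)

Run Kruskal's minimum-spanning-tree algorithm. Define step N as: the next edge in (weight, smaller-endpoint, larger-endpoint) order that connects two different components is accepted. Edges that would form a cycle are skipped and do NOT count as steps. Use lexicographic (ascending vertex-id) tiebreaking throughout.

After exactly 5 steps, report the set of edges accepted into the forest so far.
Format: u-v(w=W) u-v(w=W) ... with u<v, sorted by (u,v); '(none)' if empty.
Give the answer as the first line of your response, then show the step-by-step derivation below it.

0-6(w=4) 1-3(w=3) 1-4(w=7) 1-6(w=2) 2-6(w=3)

step 1: add edge 1-6 (w=2); MST = {1-6(w=2)}
step 2: add edge 1-3 (w=3); MST = {1-3(w=3) 1-6(w=2)}
step 3: add edge 2-6 (w=3); MST = {1-3(w=3) 1-6(w=2) 2-6(w=3)}
step 4: add edge 0-6 (w=4); MST = {0-6(w=4) 1-3(w=3) 1-6(w=2) 2-6(w=3)}
step 5: add edge 1-4 (w=7); MST = {0-6(w=4) 1-3(w=3) 1-4(w=7) 1-6(w=2) 2-6(w=3)}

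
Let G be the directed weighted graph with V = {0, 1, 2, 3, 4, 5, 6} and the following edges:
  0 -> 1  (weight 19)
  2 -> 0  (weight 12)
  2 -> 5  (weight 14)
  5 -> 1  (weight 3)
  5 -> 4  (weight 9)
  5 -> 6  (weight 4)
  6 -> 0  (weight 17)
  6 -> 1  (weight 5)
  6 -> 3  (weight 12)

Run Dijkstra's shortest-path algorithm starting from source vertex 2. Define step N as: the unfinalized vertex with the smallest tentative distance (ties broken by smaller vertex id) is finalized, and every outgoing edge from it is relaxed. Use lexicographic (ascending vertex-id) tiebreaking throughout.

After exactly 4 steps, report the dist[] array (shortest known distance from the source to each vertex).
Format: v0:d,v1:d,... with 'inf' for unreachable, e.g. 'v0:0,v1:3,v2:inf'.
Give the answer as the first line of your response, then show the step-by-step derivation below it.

v0:12,v1:17,v2:0,v3:inf,v4:23,v5:14,v6:18

step 1: dist = v0:12,v1:inf,v2:0,v3:inf,v4:inf,v5:14,v6:inf
step 2: dist = v0:12,v1:31,v2:0,v3:inf,v4:inf,v5:14,v6:inf
step 3: dist = v0:12,v1:17,v2:0,v3:inf,v4:23,v5:14,v6:18
step 4: dist = v0:12,v1:17,v2:0,v3:inf,v4:23,v5:14,v6:18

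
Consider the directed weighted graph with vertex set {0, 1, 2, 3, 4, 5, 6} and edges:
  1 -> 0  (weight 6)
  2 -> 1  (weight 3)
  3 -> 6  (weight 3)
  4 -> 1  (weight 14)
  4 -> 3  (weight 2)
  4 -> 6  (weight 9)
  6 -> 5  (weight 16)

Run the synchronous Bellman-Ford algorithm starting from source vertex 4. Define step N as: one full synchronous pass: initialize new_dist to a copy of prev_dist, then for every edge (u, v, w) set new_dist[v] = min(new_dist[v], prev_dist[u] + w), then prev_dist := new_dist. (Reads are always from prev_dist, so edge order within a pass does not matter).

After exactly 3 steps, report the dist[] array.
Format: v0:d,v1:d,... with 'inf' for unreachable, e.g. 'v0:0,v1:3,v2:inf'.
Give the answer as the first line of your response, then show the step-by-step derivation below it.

v0:20,v1:14,v2:inf,v3:2,v4:0,v5:21,v6:5

step 1: dist = v0:inf,v1:14,v2:inf,v3:2,v4:0,v5:inf,v6:9
step 2: dist = v0:20,v1:14,v2:inf,v3:2,v4:0,v5:25,v6:5
step 3: dist = v0:20,v1:14,v2:inf,v3:2,v4:0,v5:21,v6:5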